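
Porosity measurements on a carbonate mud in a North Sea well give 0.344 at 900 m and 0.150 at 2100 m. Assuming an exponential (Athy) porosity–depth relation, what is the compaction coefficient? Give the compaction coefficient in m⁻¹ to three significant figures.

0.000692 m⁻¹

Working in km (1 km = 1000 m; β in km⁻¹ = β in m⁻¹ × 1000):
Athy: phi(Z) = phi₀ e^(−βZ) ⇒ phi₁/phi₂ = e^{β(Z₂−Z₁)} ⇒ β = ln(phi₁/phi₂)/(Z₂−Z₁)
β = ln(0.344/0.15) / (2.1 − 0.9) = ln(2.293) / 1.2 = 0.8300 / 1.2 = 0.6917 km⁻¹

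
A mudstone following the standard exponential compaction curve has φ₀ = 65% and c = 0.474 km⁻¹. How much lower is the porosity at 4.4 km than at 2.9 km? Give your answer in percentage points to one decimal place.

φ(2.9) = 0.65·e^(−0.474×2.9) = 0.1644
φ(4.4) = 0.65·e^(−0.474×4.4) = 0.0808
Δφ = 0.1644 − 0.0808 = 0.0837

8.4 percentage points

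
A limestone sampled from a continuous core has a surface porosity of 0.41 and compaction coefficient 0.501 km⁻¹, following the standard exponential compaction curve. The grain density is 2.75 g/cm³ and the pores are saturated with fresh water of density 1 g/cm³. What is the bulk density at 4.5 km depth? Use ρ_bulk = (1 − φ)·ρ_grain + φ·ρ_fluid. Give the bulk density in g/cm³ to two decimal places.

Porosity at depth: φ = 0.41·exp(−0.501×4.5) = 0.41×0.1049 = 0.0430
Bulk density: ρ_b = (1−φ)ρ_g + φ·ρ_f = 0.9570×2.75 + 0.0430×1
       = 2.632 + 0.043 = 2.675 g/cm³

2.67 g/cm³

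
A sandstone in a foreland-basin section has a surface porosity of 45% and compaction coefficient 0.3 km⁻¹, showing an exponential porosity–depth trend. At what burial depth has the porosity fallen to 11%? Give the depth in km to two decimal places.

Invert Athy's law: d = ln(phi₀/phi) / β
d = ln(0.45/0.11) / 0.3 = ln(4.091) / 0.3 = 1.4088 / 0.3 = 4.696 km

4.70 km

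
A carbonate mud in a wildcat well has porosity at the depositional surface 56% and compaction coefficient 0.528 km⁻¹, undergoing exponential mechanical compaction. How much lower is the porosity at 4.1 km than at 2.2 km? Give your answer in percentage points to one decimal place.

phi(2.2) = 0.56·e^(−0.528×2.2) = 0.1753
phi(4.1) = 0.56·e^(−0.528×4.1) = 0.0643
Δphi = 0.1753 − 0.0643 = 0.1110

11.1 percentage points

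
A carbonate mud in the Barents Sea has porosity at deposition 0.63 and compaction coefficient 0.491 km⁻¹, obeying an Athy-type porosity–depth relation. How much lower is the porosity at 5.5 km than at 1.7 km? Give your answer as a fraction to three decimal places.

0.231

phi(1.7) = 0.63·e^(−0.491×1.7) = 0.2734
phi(5.5) = 0.63·e^(−0.491×5.5) = 0.0423
Δphi = 0.2734 − 0.0423 = 0.2311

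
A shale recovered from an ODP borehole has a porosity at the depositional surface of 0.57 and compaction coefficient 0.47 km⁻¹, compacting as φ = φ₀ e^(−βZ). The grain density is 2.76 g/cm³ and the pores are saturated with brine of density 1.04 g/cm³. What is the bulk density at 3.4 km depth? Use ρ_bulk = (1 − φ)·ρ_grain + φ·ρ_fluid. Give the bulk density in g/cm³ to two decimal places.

Porosity at depth: φ = 0.57·exp(−0.47×3.4) = 0.57×0.2023 = 0.1153
Bulk density: ρ_b = (1−φ)ρ_g + φ·ρ_f = 0.8847×2.76 + 0.1153×1.04
       = 2.442 + 0.120 = 2.562 g/cm³

2.56 g/cm³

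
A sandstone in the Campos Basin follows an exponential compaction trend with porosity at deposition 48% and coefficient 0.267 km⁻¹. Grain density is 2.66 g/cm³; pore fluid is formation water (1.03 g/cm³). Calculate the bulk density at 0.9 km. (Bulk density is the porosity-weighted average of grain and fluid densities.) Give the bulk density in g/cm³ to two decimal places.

Porosity at depth: phi = 0.48·exp(−0.267×0.9) = 0.48×0.7864 = 0.3775
Bulk density: ρ_b = (1−phi)ρ_g + phi·ρ_f = 0.6225×2.66 + 0.3775×1.03
       = 1.656 + 0.389 = 2.045 g/cm³

2.04 g/cm³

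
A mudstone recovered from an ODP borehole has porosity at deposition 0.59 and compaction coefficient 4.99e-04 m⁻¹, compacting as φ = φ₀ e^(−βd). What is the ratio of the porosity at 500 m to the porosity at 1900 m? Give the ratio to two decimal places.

Working in km (1 km = 1000 m; β in km⁻¹ = β in m⁻¹ × 1000):
φ(d₁)/φ(d₂) = e^(−β·d₁)/e^(−β·d₂) = e^{β(d₂−d₁)}
= exp(0.499 × 1.4) = exp(0.6986) = 2.0109

2.01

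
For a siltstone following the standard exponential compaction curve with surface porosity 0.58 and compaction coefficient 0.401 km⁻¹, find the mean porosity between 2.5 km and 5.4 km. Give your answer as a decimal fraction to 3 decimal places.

⟨n⟩ = (1/(d₂−d₁)) ∫ n₀ e^(−kd) dd = n₀·(e^(−k·d₁) − e^(−k·d₂)) / (k·(d₂−d₁))
e^(−0.401×2.5) = 0.3670; e^(−0.401×5.4) = 0.1147
⟨n⟩ = 0.58 × (0.3670 − 0.1147) / (0.401 × 2.9) = 0.58 × 0.2169 = 0.1258

0.126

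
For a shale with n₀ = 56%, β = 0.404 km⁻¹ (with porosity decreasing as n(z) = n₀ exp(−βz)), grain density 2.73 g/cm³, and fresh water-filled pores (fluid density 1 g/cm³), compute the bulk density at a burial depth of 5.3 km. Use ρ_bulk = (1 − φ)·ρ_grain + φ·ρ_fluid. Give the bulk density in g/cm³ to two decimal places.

2.62 g/cm³

Porosity at depth: n = 0.56·exp(−0.404×5.3) = 0.56×0.1175 = 0.0658
Bulk density: ρ_b = (1−n)ρ_g + n·ρ_f = 0.9342×2.73 + 0.0658×1
       = 2.550 + 0.066 = 2.616 g/cm³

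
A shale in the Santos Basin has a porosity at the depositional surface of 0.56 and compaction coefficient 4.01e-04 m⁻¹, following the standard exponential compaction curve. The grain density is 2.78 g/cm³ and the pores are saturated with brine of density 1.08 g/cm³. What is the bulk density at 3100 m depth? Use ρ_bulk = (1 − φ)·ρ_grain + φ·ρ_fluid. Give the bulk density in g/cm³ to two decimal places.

2.51 g/cm³

Working in km (1 km = 1000 m; c in km⁻¹ = c in m⁻¹ × 1000):
Porosity at depth: phi = 0.56·exp(−0.401×3.1) = 0.56×0.2885 = 0.1616
Bulk density: ρ_b = (1−phi)ρ_g + phi·ρ_f = 0.8384×2.78 + 0.1616×1.08
       = 2.331 + 0.174 = 2.505 g/cm³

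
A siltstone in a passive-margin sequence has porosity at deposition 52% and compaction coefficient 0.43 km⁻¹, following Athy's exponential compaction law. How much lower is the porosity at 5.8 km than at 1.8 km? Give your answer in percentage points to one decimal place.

n(1.8) = 0.52·e^(−0.43×1.8) = 0.2398
n(5.8) = 0.52·e^(−0.43×5.8) = 0.0429
Δn = 0.2398 − 0.0429 = 0.1969

19.7 percentage points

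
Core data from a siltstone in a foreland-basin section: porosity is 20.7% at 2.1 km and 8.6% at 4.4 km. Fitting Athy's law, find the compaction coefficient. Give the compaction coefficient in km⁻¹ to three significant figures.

0.382 km⁻¹

Athy: phi(z) = phi₀ e^(−kz) ⇒ phi₁/phi₂ = e^{k(z₂−z₁)} ⇒ k = ln(phi₁/phi₂)/(z₂−z₁)
k = ln(0.207/0.086) / (4.4 − 2.1) = ln(2.407) / 2.3 = 0.8784 / 2.3 = 0.3819 km⁻¹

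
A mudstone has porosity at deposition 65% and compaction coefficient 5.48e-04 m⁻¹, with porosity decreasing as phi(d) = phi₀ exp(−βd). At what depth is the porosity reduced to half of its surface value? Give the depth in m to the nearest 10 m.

Working in km (1 km = 1000 m; β in km⁻¹ = β in m⁻¹ × 1000):
phi/phi₀ = 1/2 ⇒ exp(−β·d) = 1/2 ⇒ d = ln(2) / β
d = 0.6931 / 0.548 = 1.265 km

1260 m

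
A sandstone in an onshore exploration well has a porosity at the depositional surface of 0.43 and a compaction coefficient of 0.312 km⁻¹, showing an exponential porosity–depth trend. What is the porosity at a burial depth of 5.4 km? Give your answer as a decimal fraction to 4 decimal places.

φ = φ₀·exp(−β·z) = 0.43 × exp(−0.312 × 5.4) = 0.43 × exp(−1.685)
  = 0.43 × 0.1855 = 0.0798

0.0798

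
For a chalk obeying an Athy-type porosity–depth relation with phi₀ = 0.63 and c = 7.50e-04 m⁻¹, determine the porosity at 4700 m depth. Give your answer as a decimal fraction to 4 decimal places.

Working in km (1 km = 1000 m; c in km⁻¹ = c in m⁻¹ × 1000):
phi = phi₀·exp(−c·d) = 0.63 × exp(−0.75 × 4.7) = 0.63 × exp(−3.525)
  = 0.63 × 0.0295 = 0.0186

0.0186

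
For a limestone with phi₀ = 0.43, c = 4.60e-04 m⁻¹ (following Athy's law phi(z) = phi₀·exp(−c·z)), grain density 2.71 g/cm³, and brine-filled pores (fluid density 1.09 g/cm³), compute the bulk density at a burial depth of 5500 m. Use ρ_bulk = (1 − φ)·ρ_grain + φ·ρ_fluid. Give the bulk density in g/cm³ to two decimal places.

Working in km (1 km = 1000 m; c in km⁻¹ = c in m⁻¹ × 1000):
Porosity at depth: phi = 0.43·exp(−0.46×5.5) = 0.43×0.0797 = 0.0343
Bulk density: ρ_b = (1−phi)ρ_g + phi·ρ_f = 0.9657×2.71 + 0.0343×1.09
       = 2.617 + 0.037 = 2.655 g/cm³

2.65 g/cm³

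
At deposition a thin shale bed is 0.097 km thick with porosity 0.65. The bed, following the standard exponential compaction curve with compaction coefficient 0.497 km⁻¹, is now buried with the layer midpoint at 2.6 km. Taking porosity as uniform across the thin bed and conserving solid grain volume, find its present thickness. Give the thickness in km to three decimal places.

0.041 km

Porosity at 2.6 km: phi = 0.65·exp(−0.497×2.6) = 0.1785
Solid-volume conservation: h(1−phi) = h₀(1−phi₀) ⇒ h = h₀·(1−phi₀)/(1−phi)
h = 0.097 × (1 − 0.65)/(1 − 0.1785) = 0.097 × 0.4261 = 0.0413 km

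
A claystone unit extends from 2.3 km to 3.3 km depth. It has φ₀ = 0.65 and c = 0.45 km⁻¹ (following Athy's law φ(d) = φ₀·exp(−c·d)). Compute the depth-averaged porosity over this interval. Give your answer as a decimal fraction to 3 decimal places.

0.186

⟨φ⟩ = (1/(d₂−d₁)) ∫ φ₀ e^(−cd) dd = φ₀·(e^(−c·d₁) − e^(−c·d₂)) / (c·(d₂−d₁))
e^(−0.45×2.3) = 0.3552; e^(−0.45×3.3) = 0.2265
⟨φ⟩ = 0.65 × (0.3552 − 0.2265) / (0.45 × 1) = 0.65 × 0.2861 = 0.1859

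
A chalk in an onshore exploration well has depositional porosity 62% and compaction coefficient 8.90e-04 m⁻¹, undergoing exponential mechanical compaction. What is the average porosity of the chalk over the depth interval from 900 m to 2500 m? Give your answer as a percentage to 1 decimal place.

14.8%

Working in km (1 km = 1000 m; k in km⁻¹ = k in m⁻¹ × 1000):
⟨n⟩ = (1/(Z₂−Z₁)) ∫ n₀ e^(−kZ) dZ = n₀·(e^(−k·Z₁) − e^(−k·Z₂)) / (k·(Z₂−Z₁))
e^(−0.89×0.9) = 0.4489; e^(−0.89×2.5) = 0.1081
⟨n⟩ = 0.62 × (0.4489 − 0.1081) / (0.89 × 1.6) = 0.62 × 0.2393 = 0.1484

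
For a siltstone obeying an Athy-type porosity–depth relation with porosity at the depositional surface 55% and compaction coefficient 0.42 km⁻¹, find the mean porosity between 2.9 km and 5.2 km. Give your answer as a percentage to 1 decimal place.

⟨n⟩ = (1/(z₂−z₁)) ∫ n₀ e^(−cz) dz = n₀·(e^(−c·z₁) − e^(−c·z₂)) / (c·(z₂−z₁))
e^(−0.42×2.9) = 0.2958; e^(−0.42×5.2) = 0.1126
⟨n⟩ = 0.55 × (0.2958 − 0.1126) / (0.42 × 2.3) = 0.55 × 0.1897 = 0.1043

10.4%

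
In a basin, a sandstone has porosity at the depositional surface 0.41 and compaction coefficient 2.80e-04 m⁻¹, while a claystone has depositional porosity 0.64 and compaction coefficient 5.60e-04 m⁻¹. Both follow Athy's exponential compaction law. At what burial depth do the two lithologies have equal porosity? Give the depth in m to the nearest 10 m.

1590 m

Working in km (1 km = 1000 m; β in km⁻¹ = β in m⁻¹ × 1000):
Set phi₀ₐ e^(−βₐd) = phi₀ᵦ e^(−βᵦd) ⇒ ln(phi₀ₐ/phi₀ᵦ) = (βₐ − βᵦ)·d
d = ln(0.41/0.64) / (0.28 − 0.56) = -0.4453 / -0.28 = 1.590 km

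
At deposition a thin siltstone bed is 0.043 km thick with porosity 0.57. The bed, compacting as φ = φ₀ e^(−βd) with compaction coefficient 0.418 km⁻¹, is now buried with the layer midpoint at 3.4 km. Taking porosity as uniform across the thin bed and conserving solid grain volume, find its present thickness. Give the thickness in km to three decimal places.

Porosity at 3.4 km: φ = 0.57·exp(−0.418×3.4) = 0.1376
Solid-volume conservation: h(1−φ) = h₀(1−φ₀) ⇒ h = h₀·(1−φ₀)/(1−φ)
h = 0.043 × (1 − 0.57)/(1 − 0.1376) = 0.043 × 0.4986 = 0.0214 km

0.021 km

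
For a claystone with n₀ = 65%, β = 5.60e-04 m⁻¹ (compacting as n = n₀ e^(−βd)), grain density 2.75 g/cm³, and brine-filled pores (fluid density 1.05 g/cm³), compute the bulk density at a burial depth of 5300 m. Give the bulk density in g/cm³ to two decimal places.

2.69 g/cm³

Working in km (1 km = 1000 m; β in km⁻¹ = β in m⁻¹ × 1000):
Porosity at depth: n = 0.65·exp(−0.56×5.3) = 0.65×0.0514 = 0.0334
Bulk density: ρ_b = (1−n)ρ_g + n·ρ_f = 0.9666×2.75 + 0.0334×1.05
       = 2.658 + 0.035 = 2.693 g/cm³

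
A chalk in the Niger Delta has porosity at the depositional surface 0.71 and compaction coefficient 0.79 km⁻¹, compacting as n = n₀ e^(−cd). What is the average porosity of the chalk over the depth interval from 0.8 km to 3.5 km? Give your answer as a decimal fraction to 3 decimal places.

0.156

⟨n⟩ = (1/(d₂−d₁)) ∫ n₀ e^(−cd) dd = n₀·(e^(−c·d₁) − e^(−c·d₂)) / (c·(d₂−d₁))
e^(−0.79×0.8) = 0.5315; e^(−0.79×3.5) = 0.0630
⟨n⟩ = 0.71 × (0.5315 − 0.0630) / (0.79 × 2.7) = 0.71 × 0.2197 = 0.1560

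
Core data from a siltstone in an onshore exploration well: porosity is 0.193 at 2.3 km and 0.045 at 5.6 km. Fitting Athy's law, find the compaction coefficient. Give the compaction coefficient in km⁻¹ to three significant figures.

0.441 km⁻¹

Athy: phi(d) = phi₀ e^(−cd) ⇒ phi₁/phi₂ = e^{c(d₂−d₁)} ⇒ c = ln(phi₁/phi₂)/(d₂−d₁)
c = ln(0.193/0.045) / (5.6 − 2.3) = ln(4.289) / 3.3 = 1.4560 / 3.3 = 0.4412 km⁻¹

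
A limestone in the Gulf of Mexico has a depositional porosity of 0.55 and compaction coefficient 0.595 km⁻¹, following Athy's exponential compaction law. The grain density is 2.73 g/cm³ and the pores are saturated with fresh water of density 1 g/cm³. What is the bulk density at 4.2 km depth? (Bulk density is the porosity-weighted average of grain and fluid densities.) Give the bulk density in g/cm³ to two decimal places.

2.65 g/cm³

Porosity at depth: n = 0.55·exp(−0.595×4.2) = 0.55×0.0822 = 0.0452
Bulk density: ρ_b = (1−n)ρ_g + n·ρ_f = 0.9548×2.73 + 0.0452×1
       = 2.607 + 0.045 = 2.652 g/cm³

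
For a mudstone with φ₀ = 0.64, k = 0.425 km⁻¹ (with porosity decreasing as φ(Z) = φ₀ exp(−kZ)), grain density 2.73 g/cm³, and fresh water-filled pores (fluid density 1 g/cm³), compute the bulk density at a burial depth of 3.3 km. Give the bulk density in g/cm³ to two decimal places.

Porosity at depth: φ = 0.64·exp(−0.425×3.3) = 0.64×0.2460 = 0.1574
Bulk density: ρ_b = (1−φ)ρ_g + φ·ρ_f = 0.8426×2.73 + 0.1574×1
       = 2.300 + 0.157 = 2.458 g/cm³

2.46 g/cm³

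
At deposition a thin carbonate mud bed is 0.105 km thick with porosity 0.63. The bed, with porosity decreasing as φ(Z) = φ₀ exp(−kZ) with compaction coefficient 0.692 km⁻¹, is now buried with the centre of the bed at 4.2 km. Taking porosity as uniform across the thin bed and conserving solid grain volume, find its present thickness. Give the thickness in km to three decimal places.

Porosity at 4.2 km: φ = 0.63·exp(−0.692×4.2) = 0.0344
Solid-volume conservation: h(1−φ) = h₀(1−φ₀) ⇒ h = h₀·(1−φ₀)/(1−φ)
h = 0.105 × (1 − 0.63)/(1 − 0.0344) = 0.105 × 0.3832 = 0.0402 km

0.040 km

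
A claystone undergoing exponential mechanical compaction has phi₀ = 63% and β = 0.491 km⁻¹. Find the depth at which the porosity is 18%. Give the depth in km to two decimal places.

2.55 km

Invert Athy's law: d = ln(phi₀/phi) / β
d = ln(0.63/0.18) / 0.491 = ln(3.5) / 0.491 = 1.2528 / 0.491 = 2.551 km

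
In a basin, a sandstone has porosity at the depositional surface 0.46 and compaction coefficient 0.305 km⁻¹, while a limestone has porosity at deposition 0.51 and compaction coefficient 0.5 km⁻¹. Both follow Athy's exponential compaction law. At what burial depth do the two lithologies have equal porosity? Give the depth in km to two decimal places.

0.53 km

Set phi₀ₐ e^(−kₐd) = phi₀ᵦ e^(−kᵦd) ⇒ ln(phi₀ₐ/phi₀ᵦ) = (kₐ − kᵦ)·d
d = ln(0.46/0.51) / (0.305 − 0.5) = -0.1032 / -0.195 = 0.529 km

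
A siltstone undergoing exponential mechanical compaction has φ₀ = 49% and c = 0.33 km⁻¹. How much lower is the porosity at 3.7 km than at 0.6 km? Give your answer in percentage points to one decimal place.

25.7 percentage points

φ(0.6) = 0.49·e^(−0.33×0.6) = 0.4020
φ(3.7) = 0.49·e^(−0.33×3.7) = 0.1445
Δφ = 0.4020 − 0.1445 = 0.2575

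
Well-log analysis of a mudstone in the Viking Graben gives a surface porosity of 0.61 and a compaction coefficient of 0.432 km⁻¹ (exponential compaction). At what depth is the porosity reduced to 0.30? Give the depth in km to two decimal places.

1.64 km

Invert Athy's law: z = ln(n₀/n) / β
z = ln(0.61/0.3) / 0.432 = ln(2.033) / 0.432 = 0.7097 / 0.432 = 1.643 km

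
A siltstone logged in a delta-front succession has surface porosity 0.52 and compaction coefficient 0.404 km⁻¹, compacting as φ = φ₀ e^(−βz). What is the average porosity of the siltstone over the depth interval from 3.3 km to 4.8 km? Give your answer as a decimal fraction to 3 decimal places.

⟨φ⟩ = (1/(z₂−z₁)) ∫ φ₀ e^(−βz) dz = φ₀·(e^(−β·z₁) − e^(−β·z₂)) / (β·(z₂−z₁))
e^(−0.404×3.3) = 0.2636; e^(−0.404×4.8) = 0.1438
⟨φ⟩ = 0.52 × (0.2636 − 0.1438) / (0.404 × 1.5) = 0.52 × 0.1977 = 0.1028

0.103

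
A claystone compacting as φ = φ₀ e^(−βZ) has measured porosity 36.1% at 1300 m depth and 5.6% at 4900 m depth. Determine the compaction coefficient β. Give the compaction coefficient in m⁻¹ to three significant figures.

0.000518 m⁻¹

Working in km (1 km = 1000 m; β in km⁻¹ = β in m⁻¹ × 1000):
Athy: φ(Z) = φ₀ e^(−βZ) ⇒ φ₁/φ₂ = e^{β(Z₂−Z₁)} ⇒ β = ln(φ₁/φ₂)/(Z₂−Z₁)
β = ln(0.361/0.056) / (4.9 − 1.3) = ln(6.446) / 3.6 = 1.8635 / 3.6 = 0.5176 km⁻¹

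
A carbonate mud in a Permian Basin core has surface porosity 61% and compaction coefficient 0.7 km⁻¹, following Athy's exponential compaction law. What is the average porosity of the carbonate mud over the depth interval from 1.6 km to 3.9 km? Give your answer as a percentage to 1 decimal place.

⟨n⟩ = (1/(d₂−d₁)) ∫ n₀ e^(−cd) dd = n₀·(e^(−c·d₁) − e^(−c·d₂)) / (c·(d₂−d₁))
e^(−0.7×1.6) = 0.3263; e^(−0.7×3.9) = 0.0652
⟨n⟩ = 0.61 × (0.3263 − 0.0652) / (0.7 × 2.3) = 0.61 × 0.1621 = 0.0989

9.9%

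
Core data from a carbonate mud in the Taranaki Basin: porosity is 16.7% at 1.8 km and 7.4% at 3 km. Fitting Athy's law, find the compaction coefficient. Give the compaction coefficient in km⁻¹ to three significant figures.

0.678 km⁻¹

Athy: phi(Z) = phi₀ e^(−βZ) ⇒ phi₁/phi₂ = e^{β(Z₂−Z₁)} ⇒ β = ln(phi₁/phi₂)/(Z₂−Z₁)
β = ln(0.167/0.074) / (3 − 1.8) = ln(2.257) / 1.2 = 0.8139 / 1.2 = 0.6783 km⁻¹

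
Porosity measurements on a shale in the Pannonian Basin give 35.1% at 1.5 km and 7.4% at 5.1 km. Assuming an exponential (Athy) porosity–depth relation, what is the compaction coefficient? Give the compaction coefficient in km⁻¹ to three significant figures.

0.432 km⁻¹

Athy: n(d) = n₀ e^(−βd) ⇒ n₁/n₂ = e^{β(d₂−d₁)} ⇒ β = ln(n₁/n₂)/(d₂−d₁)
β = ln(0.351/0.074) / (5.1 − 1.5) = ln(4.743) / 3.6 = 1.5567 / 3.6 = 0.4324 km⁻¹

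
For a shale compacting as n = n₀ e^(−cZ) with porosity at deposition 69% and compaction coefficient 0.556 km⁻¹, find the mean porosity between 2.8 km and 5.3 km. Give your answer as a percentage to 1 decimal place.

⟨n⟩ = (1/(Z₂−Z₁)) ∫ n₀ e^(−cZ) dZ = n₀·(e^(−c·Z₁) − e^(−c·Z₂)) / (c·(Z₂−Z₁))
e^(−0.556×2.8) = 0.2108; e^(−0.556×5.3) = 0.0525
⟨n⟩ = 0.69 × (0.2108 − 0.0525) / (0.556 × 2.5) = 0.69 × 0.1139 = 0.0786

7.9%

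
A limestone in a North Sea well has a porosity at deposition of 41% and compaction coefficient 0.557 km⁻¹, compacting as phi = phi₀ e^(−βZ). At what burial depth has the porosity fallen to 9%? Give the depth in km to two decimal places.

2.72 km

Invert Athy's law: Z = ln(phi₀/phi) / β
Z = ln(0.41/0.09) / 0.557 = ln(4.556) / 0.557 = 1.5163 / 0.557 = 2.722 km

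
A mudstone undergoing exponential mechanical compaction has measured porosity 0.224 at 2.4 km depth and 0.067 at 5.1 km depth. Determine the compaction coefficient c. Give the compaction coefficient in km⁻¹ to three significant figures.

Athy: phi(Z) = phi₀ e^(−cZ) ⇒ phi₁/phi₂ = e^{c(Z₂−Z₁)} ⇒ c = ln(phi₁/phi₂)/(Z₂−Z₁)
c = ln(0.224/0.067) / (5.1 − 2.4) = ln(3.343) / 2.7 = 1.2070 / 2.7 = 0.447 km⁻¹

0.447 km⁻¹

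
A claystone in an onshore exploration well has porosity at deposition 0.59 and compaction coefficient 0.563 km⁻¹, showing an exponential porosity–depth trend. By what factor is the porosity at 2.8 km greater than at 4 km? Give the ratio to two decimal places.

1.97

phi(Z₁)/phi(Z₂) = e^(−k·Z₁)/e^(−k·Z₂) = e^{k(Z₂−Z₁)}
= exp(0.563 × 1.2) = exp(0.6756) = 1.9652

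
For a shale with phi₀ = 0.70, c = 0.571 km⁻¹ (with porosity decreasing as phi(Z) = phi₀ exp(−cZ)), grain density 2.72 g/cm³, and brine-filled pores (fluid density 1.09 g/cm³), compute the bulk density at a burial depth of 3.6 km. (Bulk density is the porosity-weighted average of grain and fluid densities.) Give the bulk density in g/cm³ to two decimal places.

2.57 g/cm³

Porosity at depth: phi = 0.7·exp(−0.571×3.6) = 0.7×0.1280 = 0.0896
Bulk density: ρ_b = (1−phi)ρ_g + phi·ρ_f = 0.9104×2.72 + 0.0896×1.09
       = 2.476 + 0.098 = 2.574 g/cm³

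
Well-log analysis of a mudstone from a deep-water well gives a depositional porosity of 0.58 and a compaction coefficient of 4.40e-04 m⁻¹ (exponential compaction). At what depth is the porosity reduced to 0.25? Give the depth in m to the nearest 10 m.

1910 m

Working in km (1 km = 1000 m; β in km⁻¹ = β in m⁻¹ × 1000):
Invert Athy's law: z = ln(φ₀/φ) / β
z = ln(0.58/0.25) / 0.44 = ln(2.32) / 0.44 = 0.8416 / 0.44 = 1.913 km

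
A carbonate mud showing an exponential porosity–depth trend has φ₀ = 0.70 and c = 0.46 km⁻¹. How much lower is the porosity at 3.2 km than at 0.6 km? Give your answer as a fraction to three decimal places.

0.371

φ(0.6) = 0.7·e^(−0.46×0.6) = 0.5312
φ(3.2) = 0.7·e^(−0.46×3.2) = 0.1606
Δφ = 0.5312 − 0.1606 = 0.3705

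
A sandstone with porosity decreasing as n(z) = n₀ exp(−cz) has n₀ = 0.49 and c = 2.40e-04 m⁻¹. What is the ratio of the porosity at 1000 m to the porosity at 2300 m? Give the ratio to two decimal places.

1.37

Working in km (1 km = 1000 m; c in km⁻¹ = c in m⁻¹ × 1000):
n(z₁)/n(z₂) = e^(−c·z₁)/e^(−c·z₂) = e^{c(z₂−z₁)}
= exp(0.24 × 1.3) = exp(0.312) = 1.3662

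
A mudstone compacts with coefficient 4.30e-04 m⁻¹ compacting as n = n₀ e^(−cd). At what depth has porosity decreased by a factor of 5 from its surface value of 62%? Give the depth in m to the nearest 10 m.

3740 m

Working in km (1 km = 1000 m; c in km⁻¹ = c in m⁻¹ × 1000):
n/n₀ = 1/5 ⇒ exp(−c·d) = 1/5 ⇒ d = ln(5) / c
d = 1.6094 / 0.43 = 3.743 km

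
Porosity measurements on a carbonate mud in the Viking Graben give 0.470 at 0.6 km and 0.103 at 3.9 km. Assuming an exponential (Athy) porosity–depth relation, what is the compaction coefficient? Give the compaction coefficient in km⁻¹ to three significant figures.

0.460 km⁻¹

Athy: φ(z) = φ₀ e^(−βz) ⇒ φ₁/φ₂ = e^{β(z₂−z₁)} ⇒ β = ln(φ₁/φ₂)/(z₂−z₁)
β = ln(0.47/0.103) / (3.9 − 0.6) = ln(4.563) / 3.3 = 1.5180 / 3.3 = 0.46 km⁻¹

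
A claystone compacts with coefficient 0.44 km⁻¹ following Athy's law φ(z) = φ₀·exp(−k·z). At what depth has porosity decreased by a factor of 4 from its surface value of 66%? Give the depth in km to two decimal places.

3.15 km

φ/φ₀ = 1/4 ⇒ exp(−k·z) = 1/4 ⇒ z = ln(4) / k
z = 1.3863 / 0.44 = 3.151 km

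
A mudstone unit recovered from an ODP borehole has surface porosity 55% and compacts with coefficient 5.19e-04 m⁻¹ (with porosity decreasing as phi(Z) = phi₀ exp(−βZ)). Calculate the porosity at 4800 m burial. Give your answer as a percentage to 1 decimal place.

Working in km (1 km = 1000 m; β in km⁻¹ = β in m⁻¹ × 1000):
phi = phi₀·exp(−β·Z) = 0.55 × exp(−0.519 × 4.8) = 0.55 × exp(−2.491)
  = 0.55 × 0.0828 = 0.0455

4.6%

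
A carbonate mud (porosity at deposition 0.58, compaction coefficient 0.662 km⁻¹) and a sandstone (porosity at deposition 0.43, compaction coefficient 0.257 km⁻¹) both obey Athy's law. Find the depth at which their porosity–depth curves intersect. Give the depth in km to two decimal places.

0.74 km

Set φ₀ₐ e^(−kₐd) = φ₀ᵦ e^(−kᵦd) ⇒ ln(φ₀ₐ/φ₀ᵦ) = (kₐ − kᵦ)·d
d = ln(0.58/0.43) / (0.662 − 0.257) = 0.2992 / 0.405 = 0.739 km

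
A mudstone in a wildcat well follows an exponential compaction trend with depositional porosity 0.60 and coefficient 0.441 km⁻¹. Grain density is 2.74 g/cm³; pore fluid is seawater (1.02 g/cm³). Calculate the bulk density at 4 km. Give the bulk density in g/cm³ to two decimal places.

2.56 g/cm³

Porosity at depth: n = 0.6·exp(−0.441×4) = 0.6×0.1714 = 0.1028
Bulk density: ρ_b = (1−n)ρ_g + n·ρ_f = 0.8972×2.74 + 0.1028×1.02
       = 2.458 + 0.105 = 2.563 g/cm³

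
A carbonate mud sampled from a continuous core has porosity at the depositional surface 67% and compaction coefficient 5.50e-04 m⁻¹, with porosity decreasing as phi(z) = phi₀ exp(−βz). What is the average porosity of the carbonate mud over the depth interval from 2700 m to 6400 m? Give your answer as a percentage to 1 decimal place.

6.5%

Working in km (1 km = 1000 m; β in km⁻¹ = β in m⁻¹ × 1000):
⟨phi⟩ = (1/(z₂−z₁)) ∫ phi₀ e^(−βz) dz = phi₀·(e^(−β·z₁) − e^(−β·z₂)) / (β·(z₂−z₁))
e^(−0.55×2.7) = 0.2265; e^(−0.55×6.4) = 0.0296
⟨phi⟩ = 0.67 × (0.2265 − 0.0296) / (0.55 × 3.7) = 0.67 × 0.0968 = 0.0648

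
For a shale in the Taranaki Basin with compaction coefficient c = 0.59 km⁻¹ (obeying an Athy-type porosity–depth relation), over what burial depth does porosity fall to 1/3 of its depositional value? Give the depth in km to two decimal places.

1.86 km

phi/phi₀ = 1/3 ⇒ exp(−c·d) = 1/3 ⇒ d = ln(3) / c
d = 1.0986 / 0.59 = 1.862 km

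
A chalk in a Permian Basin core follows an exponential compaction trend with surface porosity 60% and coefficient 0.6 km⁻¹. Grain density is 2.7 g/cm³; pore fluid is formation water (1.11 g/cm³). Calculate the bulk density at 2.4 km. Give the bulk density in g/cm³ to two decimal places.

Porosity at depth: φ = 0.6·exp(−0.6×2.4) = 0.6×0.2369 = 0.1422
Bulk density: ρ_b = (1−φ)ρ_g + φ·ρ_f = 0.8578×2.7 + 0.1422×1.11
       = 2.316 + 0.158 = 2.474 g/cm³

2.47 g/cm³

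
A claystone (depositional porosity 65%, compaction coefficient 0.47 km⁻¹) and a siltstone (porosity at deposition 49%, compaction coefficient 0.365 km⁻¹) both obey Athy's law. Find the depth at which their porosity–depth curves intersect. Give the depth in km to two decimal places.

2.69 km

Set phi₀ₐ e^(−βₐZ) = phi₀ᵦ e^(−βᵦZ) ⇒ ln(phi₀ₐ/phi₀ᵦ) = (βₐ − βᵦ)·Z
Z = ln(0.65/0.49) / (0.47 − 0.365) = 0.2826 / 0.105 = 2.691 km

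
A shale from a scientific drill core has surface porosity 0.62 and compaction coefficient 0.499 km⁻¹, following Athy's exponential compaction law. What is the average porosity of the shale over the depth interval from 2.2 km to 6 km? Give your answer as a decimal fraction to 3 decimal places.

0.093

⟨n⟩ = (1/(Z₂−Z₁)) ∫ n₀ e^(−cZ) dZ = n₀·(e^(−c·Z₁) − e^(−c·Z₂)) / (c·(Z₂−Z₁))
e^(−0.499×2.2) = 0.3336; e^(−0.499×6) = 0.0501
⟨n⟩ = 0.62 × (0.3336 − 0.0501) / (0.499 × 3.8) = 0.62 × 0.1495 = 0.0927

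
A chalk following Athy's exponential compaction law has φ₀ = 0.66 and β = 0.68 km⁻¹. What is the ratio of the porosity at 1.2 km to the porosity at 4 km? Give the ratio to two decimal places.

6.71

φ(Z₁)/φ(Z₂) = e^(−β·Z₁)/e^(−β·Z₂) = e^{β(Z₂−Z₁)}
= exp(0.68 × 2.8) = exp(1.904) = 6.7127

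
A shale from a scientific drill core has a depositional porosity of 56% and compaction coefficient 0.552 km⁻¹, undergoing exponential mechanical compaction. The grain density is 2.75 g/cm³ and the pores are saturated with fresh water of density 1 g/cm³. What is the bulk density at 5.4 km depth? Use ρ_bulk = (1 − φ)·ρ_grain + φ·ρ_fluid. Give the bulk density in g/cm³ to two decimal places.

Porosity at depth: n = 0.56·exp(−0.552×5.4) = 0.56×0.0508 = 0.0284
Bulk density: ρ_b = (1−n)ρ_g + n·ρ_f = 0.9716×2.75 + 0.0284×1
       = 2.672 + 0.028 = 2.700 g/cm³

2.70 g/cm³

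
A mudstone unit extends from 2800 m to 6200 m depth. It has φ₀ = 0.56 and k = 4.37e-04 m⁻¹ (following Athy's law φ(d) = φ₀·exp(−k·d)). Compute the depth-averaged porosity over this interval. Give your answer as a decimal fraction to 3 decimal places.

0.086

Working in km (1 km = 1000 m; k in km⁻¹ = k in m⁻¹ × 1000):
⟨φ⟩ = (1/(d₂−d₁)) ∫ φ₀ e^(−kd) dd = φ₀·(e^(−k·d₁) − e^(−k·d₂)) / (k·(d₂−d₁))
e^(−0.437×2.8) = 0.2942; e^(−0.437×6.2) = 0.0666
⟨φ⟩ = 0.56 × (0.2942 − 0.0666) / (0.437 × 3.4) = 0.56 × 0.1532 = 0.0858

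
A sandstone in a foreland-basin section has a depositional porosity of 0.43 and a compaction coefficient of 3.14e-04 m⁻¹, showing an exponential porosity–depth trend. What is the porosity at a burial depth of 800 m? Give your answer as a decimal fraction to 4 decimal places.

0.3345

Working in km (1 km = 1000 m; k in km⁻¹ = k in m⁻¹ × 1000):
phi = phi₀·exp(−k·z) = 0.43 × exp(−0.314 × 0.8) = 0.43 × exp(−0.2512)
  = 0.43 × 0.7779 = 0.3345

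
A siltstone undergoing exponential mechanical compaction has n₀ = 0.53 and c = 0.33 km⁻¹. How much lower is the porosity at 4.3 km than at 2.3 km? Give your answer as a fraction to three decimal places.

0.120

n(2.3) = 0.53·e^(−0.33×2.3) = 0.2481
n(4.3) = 0.53·e^(−0.33×4.3) = 0.1282
Δn = 0.2481 − 0.1282 = 0.1199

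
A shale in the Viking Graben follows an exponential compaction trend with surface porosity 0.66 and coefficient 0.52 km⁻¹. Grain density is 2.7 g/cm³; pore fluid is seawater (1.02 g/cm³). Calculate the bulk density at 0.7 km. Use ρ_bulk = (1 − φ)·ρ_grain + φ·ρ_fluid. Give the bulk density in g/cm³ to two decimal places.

Porosity at depth: φ = 0.66·exp(−0.52×0.7) = 0.66×0.6949 = 0.4586
Bulk density: ρ_b = (1−φ)ρ_g + φ·ρ_f = 0.5414×2.7 + 0.4586×1.02
       = 1.462 + 0.468 = 1.930 g/cm³

1.93 g/cm³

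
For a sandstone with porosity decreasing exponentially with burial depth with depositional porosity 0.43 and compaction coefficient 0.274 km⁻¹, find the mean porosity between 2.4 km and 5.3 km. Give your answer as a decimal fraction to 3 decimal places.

0.154

⟨n⟩ = (1/(z₂−z₁)) ∫ n₀ e^(−cz) dz = n₀·(e^(−c·z₁) − e^(−c·z₂)) / (c·(z₂−z₁))
e^(−0.274×2.4) = 0.5181; e^(−0.274×5.3) = 0.2341
⟨n⟩ = 0.43 × (0.5181 − 0.2341) / (0.274 × 2.9) = 0.43 × 0.3575 = 0.1537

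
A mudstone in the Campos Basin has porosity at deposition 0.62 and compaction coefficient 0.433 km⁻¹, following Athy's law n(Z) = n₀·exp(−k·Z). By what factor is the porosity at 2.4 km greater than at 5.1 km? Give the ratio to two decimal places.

n(Z₁)/n(Z₂) = e^(−k·Z₁)/e^(−k·Z₂) = e^{k(Z₂−Z₁)}
= exp(0.433 × 2.7) = exp(1.169) = 3.2191

3.22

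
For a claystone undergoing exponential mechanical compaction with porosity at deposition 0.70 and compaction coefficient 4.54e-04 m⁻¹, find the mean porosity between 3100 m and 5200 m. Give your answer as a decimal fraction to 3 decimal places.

0.110

Working in km (1 km = 1000 m; β in km⁻¹ = β in m⁻¹ × 1000):
⟨n⟩ = (1/(z₂−z₁)) ∫ n₀ e^(−βz) dz = n₀·(e^(−β·z₁) − e^(−β·z₂)) / (β·(z₂−z₁))
e^(−0.454×3.1) = 0.2448; e^(−0.454×5.2) = 0.0943
⟨n⟩ = 0.7 × (0.2448 − 0.0943) / (0.454 × 2.1) = 0.7 × 0.1578 = 0.1105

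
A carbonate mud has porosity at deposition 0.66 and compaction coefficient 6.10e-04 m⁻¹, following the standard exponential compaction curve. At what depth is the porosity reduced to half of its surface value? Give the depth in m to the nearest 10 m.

1140 m

Working in km (1 km = 1000 m; c in km⁻¹ = c in m⁻¹ × 1000):
n/n₀ = 1/2 ⇒ exp(−c·d) = 1/2 ⇒ d = ln(2) / c
d = 0.6931 / 0.61 = 1.136 km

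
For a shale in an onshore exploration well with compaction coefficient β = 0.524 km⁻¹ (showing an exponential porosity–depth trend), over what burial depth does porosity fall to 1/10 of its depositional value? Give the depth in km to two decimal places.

4.39 km

n/n₀ = 1/10 ⇒ exp(−β·z) = 1/10 ⇒ z = ln(10) / β
z = 2.3026 / 0.524 = 4.394 km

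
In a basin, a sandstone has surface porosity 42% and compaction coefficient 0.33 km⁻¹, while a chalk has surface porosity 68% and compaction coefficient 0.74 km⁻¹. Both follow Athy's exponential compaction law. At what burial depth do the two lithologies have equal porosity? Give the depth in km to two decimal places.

1.18 km

Set n₀ₐ e^(−βₐZ) = n₀ᵦ e^(−βᵦZ) ⇒ ln(n₀ₐ/n₀ᵦ) = (βₐ − βᵦ)·Z
Z = ln(0.42/0.68) / (0.33 − 0.74) = -0.4818 / -0.41 = 1.175 km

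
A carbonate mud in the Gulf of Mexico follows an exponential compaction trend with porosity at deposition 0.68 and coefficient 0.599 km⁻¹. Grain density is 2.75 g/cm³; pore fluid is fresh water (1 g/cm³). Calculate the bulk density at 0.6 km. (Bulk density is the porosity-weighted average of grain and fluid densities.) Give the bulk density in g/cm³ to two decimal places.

Porosity at depth: n = 0.68·exp(−0.599×0.6) = 0.68×0.6981 = 0.4747
Bulk density: ρ_b = (1−n)ρ_g + n·ρ_f = 0.5253×2.75 + 0.4747×1
       = 1.445 + 0.475 = 1.919 g/cm³

1.92 g/cm³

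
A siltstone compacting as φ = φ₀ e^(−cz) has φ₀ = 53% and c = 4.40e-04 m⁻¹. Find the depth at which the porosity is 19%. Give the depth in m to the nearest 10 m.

Working in km (1 km = 1000 m; c in km⁻¹ = c in m⁻¹ × 1000):
Invert Athy's law: z = ln(φ₀/φ) / c
z = ln(0.53/0.19) / 0.44 = ln(2.789) / 0.44 = 1.0259 / 0.44 = 2.331 km

2330 m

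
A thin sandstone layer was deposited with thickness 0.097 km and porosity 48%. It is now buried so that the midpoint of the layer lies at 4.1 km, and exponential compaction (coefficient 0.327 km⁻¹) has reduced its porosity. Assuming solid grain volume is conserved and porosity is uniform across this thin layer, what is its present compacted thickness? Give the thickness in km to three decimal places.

0.058 km

Porosity at 4.1 km: phi = 0.48·exp(−0.327×4.1) = 0.1256
Solid-volume conservation: h(1−phi) = h₀(1−phi₀) ⇒ h = h₀·(1−phi₀)/(1−phi)
h = 0.097 × (1 − 0.48)/(1 − 0.1256) = 0.097 × 0.5947 = 0.0577 km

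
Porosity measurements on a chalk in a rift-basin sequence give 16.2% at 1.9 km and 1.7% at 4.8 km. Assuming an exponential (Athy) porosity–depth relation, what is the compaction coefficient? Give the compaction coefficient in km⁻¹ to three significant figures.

Athy: n(z) = n₀ e^(−βz) ⇒ n₁/n₂ = e^{β(z₂−z₁)} ⇒ β = ln(n₁/n₂)/(z₂−z₁)
β = ln(0.162/0.017) / (4.8 − 1.9) = ln(9.529) / 2.9 = 2.2544 / 2.9 = 0.7774 km⁻¹

0.777 km⁻¹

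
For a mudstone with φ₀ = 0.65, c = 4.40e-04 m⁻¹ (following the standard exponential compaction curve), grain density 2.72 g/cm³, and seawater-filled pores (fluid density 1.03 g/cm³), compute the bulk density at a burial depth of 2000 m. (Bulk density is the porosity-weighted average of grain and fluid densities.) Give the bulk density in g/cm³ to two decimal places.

2.26 g/cm³

Working in km (1 km = 1000 m; c in km⁻¹ = c in m⁻¹ × 1000):
Porosity at depth: φ = 0.65·exp(−0.44×2) = 0.65×0.4148 = 0.2696
Bulk density: ρ_b = (1−φ)ρ_g + φ·ρ_f = 0.7304×2.72 + 0.2696×1.03
       = 1.987 + 0.278 = 2.264 g/cm³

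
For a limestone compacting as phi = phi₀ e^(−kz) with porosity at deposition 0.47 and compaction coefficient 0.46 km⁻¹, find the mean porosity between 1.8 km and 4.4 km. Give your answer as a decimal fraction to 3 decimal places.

⟨phi⟩ = (1/(z₂−z₁)) ∫ phi₀ e^(−kz) dz = phi₀·(e^(−k·z₁) − e^(−k·z₂)) / (k·(z₂−z₁))
e^(−0.46×1.8) = 0.4369; e^(−0.46×4.4) = 0.1321
⟨phi⟩ = 0.47 × (0.4369 − 0.1321) / (0.46 × 2.6) = 0.47 × 0.2548 = 0.1198

0.120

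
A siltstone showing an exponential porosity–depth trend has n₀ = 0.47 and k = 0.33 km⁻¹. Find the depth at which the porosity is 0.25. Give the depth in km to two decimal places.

Invert Athy's law: Z = ln(n₀/n) / k
Z = ln(0.47/0.25) / 0.33 = ln(1.88) / 0.33 = 0.6313 / 0.33 = 1.913 km

1.91 km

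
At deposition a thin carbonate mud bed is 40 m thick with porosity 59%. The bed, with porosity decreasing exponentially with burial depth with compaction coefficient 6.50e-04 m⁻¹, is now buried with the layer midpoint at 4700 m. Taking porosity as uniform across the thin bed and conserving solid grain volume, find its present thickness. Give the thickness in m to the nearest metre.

Working in km (1 km = 1000 m; β in km⁻¹ = β in m⁻¹ × 1000):
Porosity at 4.7 km: n = 0.59·exp(−0.65×4.7) = 0.0278
Solid-volume conservation: h(1−n) = h₀(1−n₀) ⇒ h = h₀·(1−n₀)/(1−n)
h = 0.04 × (1 − 0.59)/(1 − 0.0278) = 0.04 × 0.4217 = 0.0169 km

17 m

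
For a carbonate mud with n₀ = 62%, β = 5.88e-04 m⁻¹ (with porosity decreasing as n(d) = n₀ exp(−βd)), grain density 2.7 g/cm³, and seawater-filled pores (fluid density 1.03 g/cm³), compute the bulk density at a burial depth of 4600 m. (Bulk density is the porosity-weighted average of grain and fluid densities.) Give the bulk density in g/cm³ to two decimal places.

Working in km (1 km = 1000 m; β in km⁻¹ = β in m⁻¹ × 1000):
Porosity at depth: n = 0.62·exp(−0.588×4.6) = 0.62×0.0669 = 0.0415
Bulk density: ρ_b = (1−n)ρ_g + n·ρ_f = 0.9585×2.7 + 0.0415×1.03
       = 2.588 + 0.043 = 2.631 g/cm³

2.63 g/cm³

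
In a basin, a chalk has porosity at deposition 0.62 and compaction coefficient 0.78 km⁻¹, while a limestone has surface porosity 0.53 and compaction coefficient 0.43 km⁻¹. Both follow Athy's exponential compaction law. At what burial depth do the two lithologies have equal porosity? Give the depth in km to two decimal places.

0.45 km

Set n₀ₐ e^(−βₐZ) = n₀ᵦ e^(−βᵦZ) ⇒ ln(n₀ₐ/n₀ᵦ) = (βₐ − βᵦ)·Z
Z = ln(0.62/0.53) / (0.78 − 0.43) = 0.1568 / 0.35 = 0.448 km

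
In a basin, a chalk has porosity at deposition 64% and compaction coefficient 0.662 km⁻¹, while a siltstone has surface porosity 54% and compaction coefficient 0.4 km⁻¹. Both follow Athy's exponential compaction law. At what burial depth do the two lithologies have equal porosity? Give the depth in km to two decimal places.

0.65 km

Set φ₀ₐ e^(−cₐZ) = φ₀ᵦ e^(−cᵦZ) ⇒ ln(φ₀ₐ/φ₀ᵦ) = (cₐ − cᵦ)·Z
Z = ln(0.64/0.54) / (0.662 − 0.4) = 0.1699 / 0.262 = 0.648 km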